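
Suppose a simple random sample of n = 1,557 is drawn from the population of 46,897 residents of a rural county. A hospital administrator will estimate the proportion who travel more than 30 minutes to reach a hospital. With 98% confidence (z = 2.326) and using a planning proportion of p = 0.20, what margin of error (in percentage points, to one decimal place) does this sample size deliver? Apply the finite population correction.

Finite-population factor: (N−n)/(N−1) = (46897−1557)/(46897−1) = 0.9668.
SE(p̂) = √[p(1−p)/n · (N−n)/(N−1)] = √[0.1600/1557 × 0.9668] = 0.00997.
E = z × SE = 2.326 × 0.00997 = 0.02318 ≈ 2.3 percentage points.

2.3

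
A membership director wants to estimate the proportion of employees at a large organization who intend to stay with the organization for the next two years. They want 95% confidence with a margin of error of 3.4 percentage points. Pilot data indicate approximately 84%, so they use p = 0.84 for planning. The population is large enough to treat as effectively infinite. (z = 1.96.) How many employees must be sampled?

447

With p = 0.84, p(1−p) = 0.1344.
n = z²·p(1−p)/E² = 1.96² × 0.1344 / 0.034² = 3.8416 × 0.1344 / 0.001156 ≈ 446.64.
Rounding up gives n = 447.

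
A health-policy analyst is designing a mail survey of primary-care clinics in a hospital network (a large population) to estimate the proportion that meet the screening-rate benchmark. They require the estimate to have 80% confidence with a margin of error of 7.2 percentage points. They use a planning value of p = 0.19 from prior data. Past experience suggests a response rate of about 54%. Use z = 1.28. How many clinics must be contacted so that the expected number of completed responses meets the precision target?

Completed interviews needed: n₀ = 1.28² × 0.1539 / 0.072² ≈ 48.64 → 49.
At a 54% response rate, contacts needed = 49 / 0.54 ≈ 90.74 → 91.

91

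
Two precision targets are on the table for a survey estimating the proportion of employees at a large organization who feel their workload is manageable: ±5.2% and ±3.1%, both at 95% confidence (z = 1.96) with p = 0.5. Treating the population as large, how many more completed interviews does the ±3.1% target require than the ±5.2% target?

At ±5.2%: n = 1.96² × 0.2500 / 0.052² ≈ 355.18 → 356.
At ±3.1%: n = 1.96² × 0.2500 / 0.031² ≈ 999.38 → 1000.
Additional respondents: 1000 − 356 = 644.

644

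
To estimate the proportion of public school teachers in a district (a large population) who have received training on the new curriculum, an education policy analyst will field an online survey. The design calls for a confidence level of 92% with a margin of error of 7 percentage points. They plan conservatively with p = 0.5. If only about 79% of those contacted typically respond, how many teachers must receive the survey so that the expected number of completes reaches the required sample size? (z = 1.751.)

199

Completed interviews needed: n₀ = 1.751² × 0.2500 / 0.070² ≈ 156.43 → 157.
At a 79% response rate, contacts needed = 157 / 0.79 ≈ 198.73 → 199.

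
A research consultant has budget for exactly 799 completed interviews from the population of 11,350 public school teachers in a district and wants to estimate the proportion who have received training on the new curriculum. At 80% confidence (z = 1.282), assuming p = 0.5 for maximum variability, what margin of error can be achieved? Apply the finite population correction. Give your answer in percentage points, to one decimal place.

Finite-population factor: (N−n)/(N−1) = (11350−799)/(11350−1) = 0.9297.
SE(p̂) = √[p(1−p)/n · (N−n)/(N−1)] = √[0.2500/799 × 0.9297] = 0.01706.
E = z × SE = 1.282 × 0.01706 = 0.02187 ≈ 2.2 percentage points.

2.2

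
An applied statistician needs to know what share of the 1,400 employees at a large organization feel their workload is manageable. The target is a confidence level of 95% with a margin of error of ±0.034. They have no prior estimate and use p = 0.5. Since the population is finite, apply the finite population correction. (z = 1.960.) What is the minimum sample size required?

522

Unadjusted: n₀ = 1.960² × 0.50 × 0.50 / 0.034² ≈ 830.80, so n₀ = 831.
Finite population correction with N = 1,400: n = n₀ / (1 + (n₀−1)/N) = 831 / (1 + 830/1400) = 831 / 1.5929 ≈ 521.70.
Rounding up, n = 522.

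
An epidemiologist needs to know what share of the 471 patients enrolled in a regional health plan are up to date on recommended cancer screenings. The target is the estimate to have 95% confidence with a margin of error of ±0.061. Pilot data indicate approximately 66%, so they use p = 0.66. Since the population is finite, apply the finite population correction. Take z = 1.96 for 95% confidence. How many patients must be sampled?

156

Unadjusted: n₀ = 1.96² × 0.66 × 0.34 / 0.061² ≈ 231.67, so n₀ = 232.
Finite population correction with N = 471: n = n₀ / (1 + (n₀−1)/N) = 232 / (1 + 231/471) = 232 / 1.4904 ≈ 155.66.
Rounding up, n = 156.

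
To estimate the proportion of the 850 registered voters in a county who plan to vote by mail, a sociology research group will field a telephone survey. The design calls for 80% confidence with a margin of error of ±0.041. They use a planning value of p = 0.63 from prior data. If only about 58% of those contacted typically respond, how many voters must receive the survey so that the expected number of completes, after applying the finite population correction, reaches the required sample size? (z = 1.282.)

311

Completed interviews needed (unadjusted): n₀ = 1.282² × 0.2331 / 0.041² ≈ 227.90 → 228.
FPC for N = 850: n = 228 / (1 + 227/850) = 228 / 1.2671 ≈ 179.94 → 180.
At a 58% response rate, contacts needed = 180 / 0.58 ≈ 310.34 → 311.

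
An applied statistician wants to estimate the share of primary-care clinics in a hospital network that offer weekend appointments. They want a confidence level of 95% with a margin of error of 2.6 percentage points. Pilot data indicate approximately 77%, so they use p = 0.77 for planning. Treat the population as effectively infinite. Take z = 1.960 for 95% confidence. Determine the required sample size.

1007

With p = 0.77, p(1−p) = 0.1771.
n = z²·p(1−p)/E² = 1.960² × 0.1771 / 0.026² = 3.8416 × 0.1771 / 0.000676 ≈ 1006.43.
Rounding up gives n = 1007.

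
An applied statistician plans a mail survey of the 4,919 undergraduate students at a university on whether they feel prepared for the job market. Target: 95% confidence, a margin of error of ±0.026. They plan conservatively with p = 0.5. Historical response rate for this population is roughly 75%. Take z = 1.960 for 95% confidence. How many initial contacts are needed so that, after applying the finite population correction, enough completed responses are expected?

Completed interviews needed (unadjusted): n₀ = 1.960² × 0.2500 / 0.026² ≈ 1420.71 → 1421.
FPC for N = 4,919: n = 1421 / (1 + 1420/4919) = 1421 / 1.2887 ≈ 1102.68 → 1103.
At a 75% response rate, contacts needed = 1103 / 0.75 ≈ 1470.67 → 1471.

1471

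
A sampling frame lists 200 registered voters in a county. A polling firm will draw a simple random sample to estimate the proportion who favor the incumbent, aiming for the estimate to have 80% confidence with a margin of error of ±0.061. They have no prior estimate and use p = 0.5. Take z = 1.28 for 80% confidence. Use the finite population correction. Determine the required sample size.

72

Unadjusted: n₀ = 1.28² × 0.50 × 0.50 / 0.061² ≈ 110.08, so n₀ = 111.
Finite population correction with N = 200: n = n₀ / (1 + (n₀−1)/N) = 111 / (1 + 110/200) = 111 / 1.5500 ≈ 71.61.
Rounding up, n = 72.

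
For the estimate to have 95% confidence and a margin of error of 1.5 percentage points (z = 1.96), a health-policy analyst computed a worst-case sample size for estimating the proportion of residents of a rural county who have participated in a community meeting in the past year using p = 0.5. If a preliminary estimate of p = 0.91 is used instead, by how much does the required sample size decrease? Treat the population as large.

Conservative (p = 0.5): n = 1.96² × 0.25 / 0.015² ≈ 4268.44 → 4269.
Using p = 0.91: p(1−p) = 0.0819, so n = 1.96² × 0.0819 / 0.015² ≈ 1398.34 → 1399.
Reduction: 4269 − 1399 = 2870.

2870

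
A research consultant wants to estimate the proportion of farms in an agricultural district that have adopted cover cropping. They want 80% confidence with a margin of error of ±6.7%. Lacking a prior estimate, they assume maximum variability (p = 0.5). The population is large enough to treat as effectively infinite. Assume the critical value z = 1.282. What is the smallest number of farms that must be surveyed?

With p = 0.5, p(1−p) = 0.25.
n = z²·p(1−p)/E² = 1.282² × 0.2500 / 0.067² = 1.6435 × 0.2500 / 0.004489 ≈ 91.53.
Rounding up gives n = 92.

92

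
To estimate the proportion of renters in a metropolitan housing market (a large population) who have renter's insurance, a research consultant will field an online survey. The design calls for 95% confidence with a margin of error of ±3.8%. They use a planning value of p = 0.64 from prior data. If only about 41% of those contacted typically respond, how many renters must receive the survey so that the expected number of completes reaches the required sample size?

1496

For 95% confidence, z = 1.96.
Completed interviews needed: n₀ = 1.96² × 0.2304 / 0.038² ≈ 612.95 → 613.
At a 41% response rate, contacts needed = 613 / 0.41 ≈ 1495.12 → 1496.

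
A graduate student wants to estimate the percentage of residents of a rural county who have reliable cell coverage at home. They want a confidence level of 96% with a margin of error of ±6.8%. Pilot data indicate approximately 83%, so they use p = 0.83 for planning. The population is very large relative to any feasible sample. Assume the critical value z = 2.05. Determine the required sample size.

129

With p = 0.83, p(1−p) = 0.1411.
n = z²·p(1−p)/E² = 2.05² × 0.1411 / 0.068² = 4.2025 × 0.1411 / 0.004624 ≈ 128.24.
Rounding up gives n = 129.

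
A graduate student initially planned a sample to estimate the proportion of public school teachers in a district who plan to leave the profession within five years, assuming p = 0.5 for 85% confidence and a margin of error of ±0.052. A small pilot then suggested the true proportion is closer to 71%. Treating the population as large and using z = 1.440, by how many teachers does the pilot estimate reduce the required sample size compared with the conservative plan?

34

Conservative (p = 0.5): n = 1.440² × 0.25 / 0.052² ≈ 191.72 → 192.
Using p = 0.71: p(1−p) = 0.2059, so n = 1.440² × 0.2059 / 0.052² ≈ 157.90 → 158.
Reduction: 192 − 158 = 34.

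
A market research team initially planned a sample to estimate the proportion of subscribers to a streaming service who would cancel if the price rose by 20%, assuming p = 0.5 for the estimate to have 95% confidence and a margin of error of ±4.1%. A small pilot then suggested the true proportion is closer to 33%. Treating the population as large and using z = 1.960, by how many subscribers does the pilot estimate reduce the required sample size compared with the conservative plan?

66

Conservative (p = 0.5): n = 1.960² × 0.25 / 0.041² ≈ 571.33 → 572.
Using p = 0.33: p(1−p) = 0.2211, so n = 1.960² × 0.2211 / 0.041² ≈ 505.28 → 506.
Reduction: 572 − 506 = 66.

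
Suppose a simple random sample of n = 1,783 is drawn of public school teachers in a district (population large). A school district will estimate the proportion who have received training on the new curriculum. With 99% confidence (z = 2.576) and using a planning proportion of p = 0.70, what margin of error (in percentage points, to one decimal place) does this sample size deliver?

SE(p̂) = √[p(1−p)/n] = √[0.2100/1783] = 0.01085.
E = z × SE = 2.576 × 0.01085 = 0.02796, or 2.8 percentage points.

2.8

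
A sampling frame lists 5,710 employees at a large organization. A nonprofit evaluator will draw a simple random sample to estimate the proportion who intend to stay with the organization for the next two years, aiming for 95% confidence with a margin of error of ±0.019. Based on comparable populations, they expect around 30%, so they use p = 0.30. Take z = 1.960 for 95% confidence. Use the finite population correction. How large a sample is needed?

Unadjusted: n₀ = 1.960² × 0.30 × 0.70 / 0.019² ≈ 2234.73, so n₀ = 2235.
Finite population correction with N = 5,710: n = n₀ / (1 + (n₀−1)/N) = 2235 / (1 + 2234/5710) = 2235 / 1.3912 ≈ 1606.48.
Rounding up, n = 1607.

1607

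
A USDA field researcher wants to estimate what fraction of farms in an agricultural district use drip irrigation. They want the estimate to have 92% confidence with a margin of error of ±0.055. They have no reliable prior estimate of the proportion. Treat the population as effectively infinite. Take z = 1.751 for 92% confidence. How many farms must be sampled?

254

With no prior estimate, use p = 0.5, giving p(1−p) = 0.25.
n = z²·p(1−p)/E² = 1.751² × 0.2500 / 0.055² = 3.0660 × 0.2500 / 0.003025 ≈ 253.39.
Rounding up gives n = 254.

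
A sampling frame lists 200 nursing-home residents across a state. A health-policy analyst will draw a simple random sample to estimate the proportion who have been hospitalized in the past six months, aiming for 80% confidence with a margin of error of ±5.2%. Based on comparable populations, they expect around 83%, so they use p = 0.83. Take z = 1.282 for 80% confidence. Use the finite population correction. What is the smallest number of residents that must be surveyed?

61

Unadjusted: n₀ = 1.282² × 0.83 × 0.17 / 0.052² ≈ 85.76, so n₀ = 86.
Finite population correction with N = 200: n = n₀ / (1 + (n₀−1)/N) = 86 / (1 + 85/200) = 86 / 1.4250 ≈ 60.35.
Rounding up, n = 61.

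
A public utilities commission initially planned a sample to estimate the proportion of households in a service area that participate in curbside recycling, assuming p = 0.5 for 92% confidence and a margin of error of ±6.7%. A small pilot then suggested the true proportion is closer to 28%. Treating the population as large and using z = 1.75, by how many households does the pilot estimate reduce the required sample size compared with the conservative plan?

33

Conservative (p = 0.5): n = 1.75² × 0.25 / 0.067² ≈ 170.56 → 171.
Using p = 0.28: p(1−p) = 0.2016, so n = 1.75² × 0.2016 / 0.067² ≈ 137.54 → 138.
Reduction: 171 − 138 = 33.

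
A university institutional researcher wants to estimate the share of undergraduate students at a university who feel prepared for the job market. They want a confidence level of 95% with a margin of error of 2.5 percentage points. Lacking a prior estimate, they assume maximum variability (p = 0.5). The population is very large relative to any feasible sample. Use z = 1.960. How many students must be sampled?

With p = 0.5, p(1−p) = 0.25.
n = z²·p(1−p)/E² = 1.960² × 0.2500 / 0.025² = 3.8416 × 0.2500 / 0.000625 ≈ 1536.64.
Rounding up gives n = 1537.

1537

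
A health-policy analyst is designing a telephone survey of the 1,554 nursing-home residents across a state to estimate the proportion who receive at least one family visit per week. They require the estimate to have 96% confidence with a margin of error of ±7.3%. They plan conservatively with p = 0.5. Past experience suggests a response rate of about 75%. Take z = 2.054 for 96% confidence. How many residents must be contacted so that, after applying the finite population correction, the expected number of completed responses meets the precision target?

Completed interviews needed (unadjusted): n₀ = 2.054² × 0.2500 / 0.073² ≈ 197.92 → 198.
FPC for N = 1,554: n = 198 / (1 + 197/1554) = 198 / 1.1268 ≈ 175.72 → 176.
At a 75% response rate, contacts needed = 176 / 0.75 ≈ 234.67 → 235.

235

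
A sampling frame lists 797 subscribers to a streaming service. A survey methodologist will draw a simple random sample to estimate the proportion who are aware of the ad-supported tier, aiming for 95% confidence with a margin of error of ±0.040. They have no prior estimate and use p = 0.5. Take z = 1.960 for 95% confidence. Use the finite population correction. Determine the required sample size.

343

Unadjusted: n₀ = 1.960² × 0.50 × 0.50 / 0.040² ≈ 600.25, so n₀ = 601.
Finite population correction with N = 797: n = n₀ / (1 + (n₀−1)/N) = 601 / (1 + 600/797) = 601 / 1.7528 ≈ 342.88.
Rounding up, n = 343.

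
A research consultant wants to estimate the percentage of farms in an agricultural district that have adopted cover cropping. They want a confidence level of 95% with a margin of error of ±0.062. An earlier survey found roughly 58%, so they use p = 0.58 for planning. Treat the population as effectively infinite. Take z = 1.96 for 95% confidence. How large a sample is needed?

244

With p = 0.58, p(1−p) = 0.2436.
n = z²·p(1−p)/E² = 1.96² × 0.2436 / 0.062² = 3.8416 × 0.2436 / 0.003844 ≈ 243.45.
Rounding up gives n = 244.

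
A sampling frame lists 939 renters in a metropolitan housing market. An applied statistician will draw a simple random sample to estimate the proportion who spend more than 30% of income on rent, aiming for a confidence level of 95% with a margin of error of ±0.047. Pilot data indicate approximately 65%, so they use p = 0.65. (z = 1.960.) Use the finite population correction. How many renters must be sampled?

279

Unadjusted: n₀ = 1.960² × 0.65 × 0.35 / 0.047² ≈ 395.64, so n₀ = 396.
Finite population correction with N = 939: n = n₀ / (1 + (n₀−1)/N) = 396 / (1 + 395/939) = 396 / 1.4207 ≈ 278.74.
Rounding up, n = 279.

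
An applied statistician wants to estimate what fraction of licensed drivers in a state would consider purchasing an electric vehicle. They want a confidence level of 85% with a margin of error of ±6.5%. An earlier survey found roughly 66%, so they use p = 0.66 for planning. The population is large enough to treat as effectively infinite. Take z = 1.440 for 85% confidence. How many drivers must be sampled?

111

With p = 0.66, p(1−p) = 0.2244.
n = z²·p(1−p)/E² = 1.440² × 0.2244 / 0.065² = 2.0736 × 0.2244 / 0.004225 ≈ 110.13.
Rounding up gives n = 111.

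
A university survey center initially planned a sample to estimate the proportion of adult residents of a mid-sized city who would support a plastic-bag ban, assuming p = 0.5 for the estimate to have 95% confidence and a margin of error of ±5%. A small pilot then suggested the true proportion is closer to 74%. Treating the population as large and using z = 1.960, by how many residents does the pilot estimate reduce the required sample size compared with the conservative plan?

89

Conservative (p = 0.5): n = 1.960² × 0.25 / 0.050² ≈ 384.16 → 385.
Using p = 0.74: p(1−p) = 0.1924, so n = 1.960² × 0.1924 / 0.050² ≈ 295.65 → 296.
Reduction: 385 − 296 = 89.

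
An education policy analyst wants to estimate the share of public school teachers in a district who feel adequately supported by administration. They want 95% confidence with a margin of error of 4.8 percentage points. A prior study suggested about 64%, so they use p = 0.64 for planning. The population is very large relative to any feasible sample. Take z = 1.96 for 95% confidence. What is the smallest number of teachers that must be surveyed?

With p = 0.64, p(1−p) = 0.2304.
n = z²·p(1−p)/E² = 1.96² × 0.2304 / 0.048² = 3.8416 × 0.2304 / 0.002304 ≈ 384.16.
Rounding up gives n = 385.

385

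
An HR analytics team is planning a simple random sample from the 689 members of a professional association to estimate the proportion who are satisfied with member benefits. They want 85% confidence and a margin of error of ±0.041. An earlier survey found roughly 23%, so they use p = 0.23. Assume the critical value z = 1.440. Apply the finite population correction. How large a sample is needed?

167

Unadjusted: n₀ = 1.440² × 0.23 × 0.77 / 0.041² ≈ 218.46, so n₀ = 219.
Finite population correction with N = 689: n = n₀ / (1 + (n₀−1)/N) = 219 / (1 + 218/689) = 219 / 1.3164 ≈ 166.36.
Rounding up, n = 167.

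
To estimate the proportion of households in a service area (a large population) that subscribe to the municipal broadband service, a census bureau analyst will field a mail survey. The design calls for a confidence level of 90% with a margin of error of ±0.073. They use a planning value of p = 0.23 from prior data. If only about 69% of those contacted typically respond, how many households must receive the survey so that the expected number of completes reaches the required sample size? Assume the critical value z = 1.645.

Completed interviews needed: n₀ = 1.645² × 0.1771 / 0.073² ≈ 89.93 → 90.
At a 69% response rate, contacts needed = 90 / 0.69 ≈ 130.43 → 131.

131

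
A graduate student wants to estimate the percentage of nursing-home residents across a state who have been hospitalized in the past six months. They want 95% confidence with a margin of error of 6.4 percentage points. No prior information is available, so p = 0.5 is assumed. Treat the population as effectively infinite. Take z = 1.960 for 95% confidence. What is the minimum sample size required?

235

With p = 0.5, p(1−p) = 0.25.
n = z²·p(1−p)/E² = 1.960² × 0.2500 / 0.064² = 3.8416 × 0.2500 / 0.004096 ≈ 234.47.
Rounding up gives n = 235.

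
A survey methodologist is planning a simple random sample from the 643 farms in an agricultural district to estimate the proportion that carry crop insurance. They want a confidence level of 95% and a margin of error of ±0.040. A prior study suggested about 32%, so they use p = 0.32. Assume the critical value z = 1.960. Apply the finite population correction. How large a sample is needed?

289

Unadjusted: n₀ = 1.960² × 0.32 × 0.68 / 0.040² ≈ 522.46, so n₀ = 523.
Finite population correction with N = 643: n = n₀ / (1 + (n₀−1)/N) = 523 / (1 + 522/643) = 523 / 1.8118 ≈ 288.66.
Rounding up, n = 289.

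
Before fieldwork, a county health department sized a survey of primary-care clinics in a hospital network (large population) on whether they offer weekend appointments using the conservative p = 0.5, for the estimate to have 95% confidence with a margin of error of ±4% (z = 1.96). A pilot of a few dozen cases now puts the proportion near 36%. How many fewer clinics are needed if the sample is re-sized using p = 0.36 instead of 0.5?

47

Conservative (p = 0.5): n = 1.96² × 0.25 / 0.040² ≈ 600.25 → 601.
Using p = 0.36: p(1−p) = 0.2304, so n = 1.96² × 0.2304 / 0.040² ≈ 553.19 → 554.
Reduction: 601 − 554 = 47.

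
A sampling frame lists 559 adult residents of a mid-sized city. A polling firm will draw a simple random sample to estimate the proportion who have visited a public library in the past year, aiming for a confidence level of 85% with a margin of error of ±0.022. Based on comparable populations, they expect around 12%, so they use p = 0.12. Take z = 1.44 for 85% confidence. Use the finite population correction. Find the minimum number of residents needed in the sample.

251

Unadjusted: n₀ = 1.44² × 0.12 × 0.88 / 0.022² ≈ 452.42, so n₀ = 453.
Finite population correction with N = 559: n = n₀ / (1 + (n₀−1)/N) = 453 / (1 + 452/559) = 453 / 1.8086 ≈ 250.47.
Rounding up, n = 251.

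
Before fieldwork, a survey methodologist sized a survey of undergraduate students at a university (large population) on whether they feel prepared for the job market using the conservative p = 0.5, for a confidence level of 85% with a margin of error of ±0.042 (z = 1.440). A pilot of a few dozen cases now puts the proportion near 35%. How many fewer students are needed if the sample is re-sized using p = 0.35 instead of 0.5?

Conservative (p = 0.5): n = 1.440² × 0.25 / 0.042² ≈ 293.88 → 294.
Using p = 0.35: p(1−p) = 0.2275, so n = 1.440² × 0.2275 / 0.042² ≈ 267.43 → 268.
Reduction: 294 − 268 = 26.

26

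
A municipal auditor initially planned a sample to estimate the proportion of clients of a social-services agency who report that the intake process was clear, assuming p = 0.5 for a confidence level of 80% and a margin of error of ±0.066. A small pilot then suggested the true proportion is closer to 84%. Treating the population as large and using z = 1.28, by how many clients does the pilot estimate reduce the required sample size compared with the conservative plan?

44

Conservative (p = 0.5): n = 1.28² × 0.25 / 0.066² ≈ 94.03 → 95.
Using p = 0.84: p(1−p) = 0.1344, so n = 1.28² × 0.1344 / 0.066² ≈ 50.55 → 51.
Reduction: 95 − 51 = 44.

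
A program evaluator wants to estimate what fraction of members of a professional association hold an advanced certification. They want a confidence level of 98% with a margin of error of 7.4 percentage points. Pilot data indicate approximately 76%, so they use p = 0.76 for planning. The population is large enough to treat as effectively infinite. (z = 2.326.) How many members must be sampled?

181

With p = 0.76, p(1−p) = 0.1824.
n = z²·p(1−p)/E² = 2.326² × 0.1824 / 0.074² = 5.4103 × 0.1824 / 0.005476 ≈ 180.21.
Rounding up gives n = 181.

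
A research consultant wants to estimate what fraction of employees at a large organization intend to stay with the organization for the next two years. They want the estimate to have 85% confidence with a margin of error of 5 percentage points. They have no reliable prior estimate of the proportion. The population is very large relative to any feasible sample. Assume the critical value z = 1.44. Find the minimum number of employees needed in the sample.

With no prior estimate, use p = 0.5, giving p(1−p) = 0.25.
n = z²·p(1−p)/E² = 1.44² × 0.2500 / 0.050² = 2.0736 × 0.2500 / 0.002500 ≈ 207.36.
Rounding up gives n = 208.

208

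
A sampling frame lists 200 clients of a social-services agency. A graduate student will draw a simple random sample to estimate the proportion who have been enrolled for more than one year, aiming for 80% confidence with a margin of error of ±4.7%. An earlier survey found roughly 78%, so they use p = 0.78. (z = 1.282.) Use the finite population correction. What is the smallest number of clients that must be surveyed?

Unadjusted: n₀ = 1.282² × 0.78 × 0.22 / 0.047² ≈ 127.67, so n₀ = 128.
Finite population correction with N = 200: n = n₀ / (1 + (n₀−1)/N) = 128 / (1 + 127/200) = 128 / 1.6350 ≈ 78.29.
Rounding up, n = 79.

79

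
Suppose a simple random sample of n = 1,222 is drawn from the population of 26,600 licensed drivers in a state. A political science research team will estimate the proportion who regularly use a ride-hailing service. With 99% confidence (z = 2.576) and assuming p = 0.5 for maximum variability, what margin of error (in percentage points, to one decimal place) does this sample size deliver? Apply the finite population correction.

Finite-population factor: (N−n)/(N−1) = (26600−1222)/(26600−1) = 0.9541.
SE(p̂) = √[p(1−p)/n · (N−n)/(N−1)] = √[0.2500/1222 × 0.9541] = 0.01397.
E = z × SE = 2.576 × 0.01397 = 0.03599 ≈ 3.6 percentage points.

3.6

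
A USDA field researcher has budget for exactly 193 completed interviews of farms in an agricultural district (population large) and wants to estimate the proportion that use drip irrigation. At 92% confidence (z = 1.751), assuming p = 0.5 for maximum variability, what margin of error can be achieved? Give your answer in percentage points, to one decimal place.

6.3

SE(p̂) = √[p(1−p)/n] = √[0.2500/193] = 0.03599.
E = z × SE = 1.751 × 0.03599 = 0.06302, or 6.3 percentage points.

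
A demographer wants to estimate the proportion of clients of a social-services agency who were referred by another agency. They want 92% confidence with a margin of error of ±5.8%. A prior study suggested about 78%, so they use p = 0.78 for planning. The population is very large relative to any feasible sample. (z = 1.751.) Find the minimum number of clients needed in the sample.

157

With p = 0.78, p(1−p) = 0.1716.
n = z²·p(1−p)/E² = 1.751² × 0.1716 / 0.058² = 3.0660 × 0.1716 / 0.003364 ≈ 156.40.
Rounding up gives n = 157.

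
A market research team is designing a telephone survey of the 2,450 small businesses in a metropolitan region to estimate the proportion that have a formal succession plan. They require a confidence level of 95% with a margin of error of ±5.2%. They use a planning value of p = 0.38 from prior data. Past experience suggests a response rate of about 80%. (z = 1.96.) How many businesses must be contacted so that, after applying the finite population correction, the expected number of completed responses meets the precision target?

369

Completed interviews needed (unadjusted): n₀ = 1.96² × 0.2356 / 0.052² ≈ 334.72 → 335.
FPC for N = 2,450: n = 335 / (1 + 334/2450) = 335 / 1.1363 ≈ 294.81 → 295.
At an 80% response rate, contacts needed = 295 / 0.80 ≈ 368.75 → 369.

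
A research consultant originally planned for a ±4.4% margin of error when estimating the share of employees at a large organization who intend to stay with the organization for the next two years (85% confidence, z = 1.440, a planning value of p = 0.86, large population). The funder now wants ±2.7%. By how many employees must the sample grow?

At ±4.4%: n = 1.440² × 0.1204 / 0.044² ≈ 128.96 → 129.
At ±2.7%: n = 1.440² × 0.1204 / 0.027² ≈ 342.47 → 343.
Additional respondents: 343 − 129 = 214.

214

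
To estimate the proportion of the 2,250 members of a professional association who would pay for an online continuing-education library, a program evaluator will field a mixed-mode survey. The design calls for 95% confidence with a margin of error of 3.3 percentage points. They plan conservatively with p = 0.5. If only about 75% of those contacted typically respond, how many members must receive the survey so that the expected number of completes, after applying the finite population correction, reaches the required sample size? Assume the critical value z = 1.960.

846

Completed interviews needed (unadjusted): n₀ = 1.960² × 0.2500 / 0.033² ≈ 881.91 → 882.
FPC for N = 2,250: n = 882 / (1 + 881/2250) = 882 / 1.3916 ≈ 633.82 → 634.
At a 75% response rate, contacts needed = 634 / 0.75 ≈ 845.33 → 846.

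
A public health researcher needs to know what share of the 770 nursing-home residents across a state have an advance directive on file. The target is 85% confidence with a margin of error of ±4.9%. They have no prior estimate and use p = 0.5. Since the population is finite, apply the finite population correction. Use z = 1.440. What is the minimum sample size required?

Unadjusted: n₀ = 1.440² × 0.50 × 0.50 / 0.049² ≈ 215.91, so n₀ = 216.
Finite population correction with N = 770: n = n₀ / (1 + (n₀−1)/N) = 216 / (1 + 215/770) = 216 / 1.2792 ≈ 168.85.
Rounding up, n = 169.

169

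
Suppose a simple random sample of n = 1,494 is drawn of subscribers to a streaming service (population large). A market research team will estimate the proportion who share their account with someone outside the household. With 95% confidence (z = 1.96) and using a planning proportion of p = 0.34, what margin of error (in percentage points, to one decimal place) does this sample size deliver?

2.4

SE(p̂) = √[p(1−p)/n] = √[0.2244/1494] = 0.01226.
E = z × SE = 1.96 × 0.01226 = 0.02402, or 2.4 percentage points.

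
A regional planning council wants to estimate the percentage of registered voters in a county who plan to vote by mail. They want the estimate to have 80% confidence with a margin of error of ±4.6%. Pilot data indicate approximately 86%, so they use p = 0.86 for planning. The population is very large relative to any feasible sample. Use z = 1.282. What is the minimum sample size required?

94

With p = 0.86, p(1−p) = 0.1204.
n = z²·p(1−p)/E² = 1.282² × 0.1204 / 0.046² = 1.6435 × 0.1204 / 0.002116 ≈ 93.52.
Rounding up gives n = 94.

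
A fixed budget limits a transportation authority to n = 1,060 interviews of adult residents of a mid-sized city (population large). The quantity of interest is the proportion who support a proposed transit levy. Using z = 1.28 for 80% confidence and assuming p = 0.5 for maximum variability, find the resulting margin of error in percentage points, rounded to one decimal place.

SE(p̂) = √[p(1−p)/n] = √[0.2500/1060] = 0.01536.
E = z × SE = 1.28 × 0.01536 = 0.01966, or 2.0 percentage points.

2.0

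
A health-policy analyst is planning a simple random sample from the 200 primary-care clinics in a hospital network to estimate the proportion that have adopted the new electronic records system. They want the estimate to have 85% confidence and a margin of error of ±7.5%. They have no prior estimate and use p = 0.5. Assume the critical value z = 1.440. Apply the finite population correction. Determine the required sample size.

64

Unadjusted: n₀ = 1.440² × 0.50 × 0.50 / 0.075² ≈ 92.16, so n₀ = 93.
Finite population correction with N = 200: n = n₀ / (1 + (n₀−1)/N) = 93 / (1 + 92/200) = 93 / 1.4600 ≈ 63.70.
Rounding up, n = 64.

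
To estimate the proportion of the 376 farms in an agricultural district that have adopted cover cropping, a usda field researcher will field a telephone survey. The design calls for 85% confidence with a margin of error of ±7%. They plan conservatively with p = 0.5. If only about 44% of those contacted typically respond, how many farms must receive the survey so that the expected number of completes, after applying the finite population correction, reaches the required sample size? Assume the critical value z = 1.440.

Completed interviews needed (unadjusted): n₀ = 1.440² × 0.2500 / 0.070² ≈ 105.80 → 106.
FPC for N = 376: n = 106 / (1 + 105/376) = 106 / 1.2793 ≈ 82.86 → 83.
At a 44% response rate, contacts needed = 83 / 0.44 ≈ 188.64 → 189.

189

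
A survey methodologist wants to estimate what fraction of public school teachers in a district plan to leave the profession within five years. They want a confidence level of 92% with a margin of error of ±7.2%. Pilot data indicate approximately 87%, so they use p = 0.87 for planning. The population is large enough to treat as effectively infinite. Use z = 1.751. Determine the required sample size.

With p = 0.87, p(1−p) = 0.1131.
n = z²·p(1−p)/E² = 1.751² × 0.1131 / 0.072² = 3.0660 × 0.1131 / 0.005184 ≈ 66.89.
Rounding up gives n = 67.

67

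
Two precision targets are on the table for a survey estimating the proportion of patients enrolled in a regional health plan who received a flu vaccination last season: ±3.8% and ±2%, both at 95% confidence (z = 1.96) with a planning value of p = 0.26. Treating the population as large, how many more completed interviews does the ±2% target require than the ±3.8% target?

1336

At ±3.8%: n = 1.96² × 0.1924 / 0.038² ≈ 511.86 → 512.
At ±2%: n = 1.96² × 0.1924 / 0.020² ≈ 1847.81 → 1848.
Additional respondents: 1848 − 512 = 1336.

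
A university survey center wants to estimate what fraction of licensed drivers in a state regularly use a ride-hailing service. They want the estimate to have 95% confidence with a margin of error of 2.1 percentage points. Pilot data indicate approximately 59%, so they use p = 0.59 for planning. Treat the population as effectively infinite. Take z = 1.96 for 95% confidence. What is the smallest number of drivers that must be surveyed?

2108

With p = 0.59, p(1−p) = 0.2419.
n = z²·p(1−p)/E² = 1.96² × 0.2419 / 0.021² = 3.8416 × 0.2419 / 0.000441 ≈ 2107.22.
Rounding up gives n = 2108.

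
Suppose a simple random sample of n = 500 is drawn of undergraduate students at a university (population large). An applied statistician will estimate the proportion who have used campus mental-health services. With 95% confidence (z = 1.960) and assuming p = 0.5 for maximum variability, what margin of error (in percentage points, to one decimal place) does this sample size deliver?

SE(p̂) = √[p(1−p)/n] = √[0.2500/500] = 0.02236.
E = z × SE = 1.960 × 0.02236 = 0.04383, or 4.4 percentage points.

4.4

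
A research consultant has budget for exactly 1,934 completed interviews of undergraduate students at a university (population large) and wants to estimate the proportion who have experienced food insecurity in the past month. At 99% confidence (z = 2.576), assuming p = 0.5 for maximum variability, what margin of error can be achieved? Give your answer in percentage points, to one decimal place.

SE(p̂) = √[p(1−p)/n] = √[0.2500/1934] = 0.01137.
E = z × SE = 2.576 × 0.01137 = 0.02929, or 2.9 percentage points.

2.9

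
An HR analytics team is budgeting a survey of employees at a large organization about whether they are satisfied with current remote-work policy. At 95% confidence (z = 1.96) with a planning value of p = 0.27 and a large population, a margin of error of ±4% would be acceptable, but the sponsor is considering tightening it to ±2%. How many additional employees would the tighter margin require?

1419

At ±4%: n = 1.96² × 0.1971 / 0.040² ≈ 473.24 → 474.
At ±2%: n = 1.96² × 0.1971 / 0.020² ≈ 1892.95 → 1893.
Additional respondents: 1893 − 474 = 1419.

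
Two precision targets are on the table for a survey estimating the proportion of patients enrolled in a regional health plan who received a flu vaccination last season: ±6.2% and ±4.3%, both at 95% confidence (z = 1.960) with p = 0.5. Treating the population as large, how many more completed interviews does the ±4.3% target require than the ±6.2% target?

270

At ±6.2%: n = 1.960² × 0.2500 / 0.062² ≈ 249.84 → 250.
At ±4.3%: n = 1.960² × 0.2500 / 0.043² ≈ 519.42 → 520.
Additional respondents: 520 − 250 = 270.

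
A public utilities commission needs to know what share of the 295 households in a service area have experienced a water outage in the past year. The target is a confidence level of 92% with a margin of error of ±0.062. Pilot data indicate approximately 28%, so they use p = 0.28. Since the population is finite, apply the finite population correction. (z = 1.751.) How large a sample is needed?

Unadjusted: n₀ = 1.751² × 0.28 × 0.72 / 0.062² ≈ 160.80, so n₀ = 161.
Finite population correction with N = 295: n = n₀ / (1 + (n₀−1)/N) = 161 / (1 + 160/295) = 161 / 1.5424 ≈ 104.38.
Rounding up, n = 105.

105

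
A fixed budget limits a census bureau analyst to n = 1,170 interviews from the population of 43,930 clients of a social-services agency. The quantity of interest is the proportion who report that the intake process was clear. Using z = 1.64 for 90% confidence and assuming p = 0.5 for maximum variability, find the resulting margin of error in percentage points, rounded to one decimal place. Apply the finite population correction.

Finite-population factor: (N−n)/(N−1) = (43930−1170)/(43930−1) = 0.9734.
SE(p̂) = √[p(1−p)/n · (N−n)/(N−1)] = √[0.2500/1170 × 0.9734] = 0.01442.
E = z × SE = 1.64 × 0.01442 = 0.02365 ≈ 2.4 percentage points.

2.4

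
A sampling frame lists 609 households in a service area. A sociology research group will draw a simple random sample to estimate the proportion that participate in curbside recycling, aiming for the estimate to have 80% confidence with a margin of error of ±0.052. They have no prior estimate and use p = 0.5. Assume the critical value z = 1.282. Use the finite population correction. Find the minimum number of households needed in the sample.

Unadjusted: n₀ = 1.282² × 0.50 × 0.50 / 0.052² ≈ 151.95, so n₀ = 152.
Finite population correction with N = 609: n = n₀ / (1 + (n₀−1)/N) = 152 / (1 + 151/609) = 152 / 1.2479 ≈ 121.80.
Rounding up, n = 122.

122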